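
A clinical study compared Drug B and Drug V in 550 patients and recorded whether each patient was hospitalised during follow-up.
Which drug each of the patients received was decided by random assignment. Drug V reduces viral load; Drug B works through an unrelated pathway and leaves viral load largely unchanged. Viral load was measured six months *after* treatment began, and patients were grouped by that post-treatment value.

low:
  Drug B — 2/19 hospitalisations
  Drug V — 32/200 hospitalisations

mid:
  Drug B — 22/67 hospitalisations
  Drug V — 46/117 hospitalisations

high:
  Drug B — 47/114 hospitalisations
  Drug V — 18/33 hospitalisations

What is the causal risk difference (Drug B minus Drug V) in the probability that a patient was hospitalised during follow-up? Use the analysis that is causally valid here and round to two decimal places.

+0.08

The stratified and pooled comparisons disagree (Drug B wins within each viral load; Drug V wins overall), so the answer turns on the causal role of viral load.
Viral load is recorded after the drug and is itself shifted by it — it sits on the causal path from drug to outcome. Conditioning on a mediator would strip out part of the effect we want; the pooled comparison gives the total causal effect.
The causal difference is the pooled difference: 0.355 − 0.274 = +0.081.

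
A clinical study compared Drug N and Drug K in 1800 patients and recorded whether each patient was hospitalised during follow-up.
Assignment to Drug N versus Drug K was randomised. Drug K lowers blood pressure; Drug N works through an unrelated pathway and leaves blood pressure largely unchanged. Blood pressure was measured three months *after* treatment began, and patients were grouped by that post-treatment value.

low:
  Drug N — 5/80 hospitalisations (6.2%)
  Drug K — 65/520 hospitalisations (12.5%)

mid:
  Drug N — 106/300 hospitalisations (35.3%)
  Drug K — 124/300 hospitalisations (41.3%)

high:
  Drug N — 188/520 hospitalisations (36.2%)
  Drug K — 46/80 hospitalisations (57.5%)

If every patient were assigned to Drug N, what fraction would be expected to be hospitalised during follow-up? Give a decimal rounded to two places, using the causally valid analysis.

The blood pressure-specific comparison favours Drug N throughout, but the pooled figures favour Drug K. The question is whether to condition on blood pressure.
Blood pressure is downstream of the drug. One should not condition on a consequence of treatment, so the overall rates are the right comparison.
So P(outcome | do(Drug N)) is just the pooled rate for Drug N: 299/900 = 0.332.

0.33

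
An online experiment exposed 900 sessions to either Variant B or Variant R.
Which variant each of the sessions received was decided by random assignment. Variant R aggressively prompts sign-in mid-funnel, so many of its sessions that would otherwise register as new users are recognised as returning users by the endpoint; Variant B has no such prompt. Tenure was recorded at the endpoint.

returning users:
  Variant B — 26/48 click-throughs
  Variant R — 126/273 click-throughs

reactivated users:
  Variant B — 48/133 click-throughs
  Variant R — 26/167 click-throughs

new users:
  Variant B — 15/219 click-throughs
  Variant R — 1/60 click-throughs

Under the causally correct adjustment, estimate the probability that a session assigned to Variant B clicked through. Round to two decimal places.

User tenure lies on the pathway variant → user tenure → outcome, so adjusting for it blocks the indirect effect. For the total causal effect of variant, use the unadjusted pooled rates.
So P(outcome | do(Variant B)) is just the pooled rate for Variant B: 89/400 = 0.223.

0.22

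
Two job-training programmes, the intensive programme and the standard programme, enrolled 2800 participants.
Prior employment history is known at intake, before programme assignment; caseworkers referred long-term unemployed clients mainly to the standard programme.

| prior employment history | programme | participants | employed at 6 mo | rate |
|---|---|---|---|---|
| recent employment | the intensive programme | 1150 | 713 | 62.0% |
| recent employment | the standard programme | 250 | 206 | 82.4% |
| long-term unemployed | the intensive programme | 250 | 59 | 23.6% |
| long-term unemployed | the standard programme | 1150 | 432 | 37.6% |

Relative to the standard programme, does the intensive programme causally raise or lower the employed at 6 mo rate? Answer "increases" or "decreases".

decreases

Within every prior employment history level the standard programme has the higher rate, yet pooled the intensive programme does — Simpson's reversal.
Prior employment history satisfies the back-door criterion: it is not a descendant of the programme, and it blocks the spurious path from programme to outcome. Adjusting for it (i.e., using the within-prior employment history rates) gives the causal effect.
Within each level — recent employment: 62.0% vs 82.4%; long-term unemployed: 23.6% vs 37.6% — the standard programme is higher every time.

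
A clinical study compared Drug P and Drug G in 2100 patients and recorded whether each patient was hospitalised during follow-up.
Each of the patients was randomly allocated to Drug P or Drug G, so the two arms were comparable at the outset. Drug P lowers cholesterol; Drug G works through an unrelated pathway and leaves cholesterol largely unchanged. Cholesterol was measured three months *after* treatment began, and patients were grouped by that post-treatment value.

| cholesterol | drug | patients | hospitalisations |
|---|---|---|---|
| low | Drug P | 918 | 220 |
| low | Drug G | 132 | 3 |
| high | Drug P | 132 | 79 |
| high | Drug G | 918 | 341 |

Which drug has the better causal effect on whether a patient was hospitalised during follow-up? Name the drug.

Drug P

Stratifying would compare drugs among patients the drugs themselves sorted into cholesterol groups — a form of selection on an intermediate. The unconditioned pooled rates give the total causal effect.
Pooled: Drug P 28.5% vs Drug G 32.8%; Drug P is lower overall.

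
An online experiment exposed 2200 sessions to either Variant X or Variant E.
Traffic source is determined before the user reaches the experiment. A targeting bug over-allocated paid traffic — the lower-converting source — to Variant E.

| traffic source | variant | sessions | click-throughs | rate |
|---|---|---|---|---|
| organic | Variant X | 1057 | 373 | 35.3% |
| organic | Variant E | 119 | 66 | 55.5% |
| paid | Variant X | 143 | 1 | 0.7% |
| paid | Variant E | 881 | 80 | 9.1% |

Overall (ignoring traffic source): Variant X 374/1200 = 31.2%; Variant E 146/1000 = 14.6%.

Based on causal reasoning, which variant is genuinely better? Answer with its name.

Since traffic source is a pre-existing factor (not a product of the variant) and it affects the outcome on its own, it is a confounder. The stratified rates, not the pooled rate, identify the causal effect.
Within each level — organic: 35.3% vs 55.5%; paid: 0.7% vs 9.1% — Variant E is higher every time.

Variant E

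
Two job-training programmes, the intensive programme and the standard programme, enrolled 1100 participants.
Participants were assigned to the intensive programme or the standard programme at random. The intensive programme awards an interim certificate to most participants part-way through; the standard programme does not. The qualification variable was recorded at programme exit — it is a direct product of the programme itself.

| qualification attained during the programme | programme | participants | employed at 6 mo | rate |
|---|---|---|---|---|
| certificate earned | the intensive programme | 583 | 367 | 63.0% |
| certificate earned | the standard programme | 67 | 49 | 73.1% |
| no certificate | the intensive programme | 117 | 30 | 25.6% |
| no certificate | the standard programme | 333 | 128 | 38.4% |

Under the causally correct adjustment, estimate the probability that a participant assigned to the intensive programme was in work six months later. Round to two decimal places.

Stratifying would compare programmes among participants the programmes themselves sorted into qualification attained during the programme groups — a form of selection on an intermediate. The unconditioned pooled rates give the total causal effect.
So P(outcome | do(the intensive programme)) is just the pooled rate for the intensive programme: 397/700 = 0.567.

0.57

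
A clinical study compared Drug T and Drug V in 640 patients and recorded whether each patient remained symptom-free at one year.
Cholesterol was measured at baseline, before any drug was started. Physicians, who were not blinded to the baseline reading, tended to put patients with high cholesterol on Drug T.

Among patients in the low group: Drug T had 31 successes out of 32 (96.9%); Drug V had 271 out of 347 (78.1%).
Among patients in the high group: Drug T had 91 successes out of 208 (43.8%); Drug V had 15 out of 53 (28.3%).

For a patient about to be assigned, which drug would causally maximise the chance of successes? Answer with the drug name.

Drug T is higher inside every cholesterol stratum but Drug V is higher in aggregate. Whether to stratify depends on how cholesterol relates to the drug.
Since cholesterol is a pre-existing factor (not a product of the drug) and it affects the outcome on its own, it is a confounder. The stratified rates, not the pooled rate, identify the causal effect.
Within each level — low: 96.9% vs 78.1%; high: 43.8% vs 28.3% — Drug T is higher every time.

Drug T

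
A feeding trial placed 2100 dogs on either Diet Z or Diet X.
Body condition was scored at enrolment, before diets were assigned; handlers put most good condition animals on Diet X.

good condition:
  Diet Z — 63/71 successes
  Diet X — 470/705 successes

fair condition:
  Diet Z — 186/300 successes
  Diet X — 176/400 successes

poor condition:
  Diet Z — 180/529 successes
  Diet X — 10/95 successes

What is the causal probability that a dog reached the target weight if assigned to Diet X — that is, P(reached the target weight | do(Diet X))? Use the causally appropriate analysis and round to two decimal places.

0.42

Within every starting body condition level Diet Z has the higher rate, yet pooled Diet X does — Simpson's reversal.
Nothing the diet does changes starting body condition; the imbalance is an allocation artefact. With starting body condition also predicting the outcome, the pooled figure is confounded, and the within-stratum comparison is the causal one.
Standardising Diet X to the population starting body condition mix: 0.370·470/705 + 0.333·176/400 + 0.297·10/95 = 0.424.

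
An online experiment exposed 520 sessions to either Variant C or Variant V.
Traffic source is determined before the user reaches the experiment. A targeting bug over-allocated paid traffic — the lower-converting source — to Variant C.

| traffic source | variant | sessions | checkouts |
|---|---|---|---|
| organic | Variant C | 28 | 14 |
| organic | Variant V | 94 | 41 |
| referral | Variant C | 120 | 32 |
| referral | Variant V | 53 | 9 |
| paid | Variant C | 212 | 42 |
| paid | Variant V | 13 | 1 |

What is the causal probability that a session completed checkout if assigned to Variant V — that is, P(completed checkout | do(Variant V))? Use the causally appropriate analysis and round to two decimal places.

0.19

The imbalance in traffic source arose from how sessions were allocated, not from anything the variant did; and traffic source independently affects the outcome. The pooled gap is confounded — condition on traffic source.
Standardising Variant V to the population traffic source mix: 0.235·41/94 + 0.333·9/53 + 0.433·1/13 = 0.192.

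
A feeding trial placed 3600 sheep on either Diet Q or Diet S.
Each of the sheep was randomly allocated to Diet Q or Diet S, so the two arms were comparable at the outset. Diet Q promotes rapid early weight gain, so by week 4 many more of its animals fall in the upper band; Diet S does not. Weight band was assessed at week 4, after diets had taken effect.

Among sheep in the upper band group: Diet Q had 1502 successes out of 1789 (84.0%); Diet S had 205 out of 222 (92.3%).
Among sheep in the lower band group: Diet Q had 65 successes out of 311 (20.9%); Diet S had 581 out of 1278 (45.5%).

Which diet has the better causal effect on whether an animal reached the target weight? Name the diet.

Within every week-4 weight band level Diet S has the higher rate, yet pooled Diet Q does — Simpson's reversal.
Week-4 weight band is recorded after the diet and is itself shifted by it — it sits on the causal path from diet to outcome. Conditioning on a mediator would strip out part of the effect we want; the pooled comparison gives the total causal effect.
Pooled: Diet Q 74.6% vs Diet S 52.4%; Diet Q is higher overall.

Diet Q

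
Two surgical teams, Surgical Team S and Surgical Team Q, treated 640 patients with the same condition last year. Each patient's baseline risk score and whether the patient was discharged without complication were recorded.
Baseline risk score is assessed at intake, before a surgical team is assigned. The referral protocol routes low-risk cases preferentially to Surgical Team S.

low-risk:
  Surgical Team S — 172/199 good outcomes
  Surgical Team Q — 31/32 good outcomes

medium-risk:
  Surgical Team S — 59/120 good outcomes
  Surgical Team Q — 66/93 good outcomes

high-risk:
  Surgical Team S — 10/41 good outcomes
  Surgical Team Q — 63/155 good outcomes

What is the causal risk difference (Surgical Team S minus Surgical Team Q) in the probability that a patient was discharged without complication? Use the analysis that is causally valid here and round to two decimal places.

-0.16

Within every baseline risk score level Surgical Team Q has the higher rate, yet pooled Surgical Team S does — Simpson's reversal.
The imbalance in baseline risk score arose from how patients were allocated, not from anything the surgical team did; and baseline risk score independently affects the outcome. The pooled gap is confounded — condition on baseline risk score.
Adjusting over the population distribution of baseline risk score: 0.361·(0.864−0.969) + 0.333·(0.492−0.710) + 0.306·(0.244−0.406) = -0.160.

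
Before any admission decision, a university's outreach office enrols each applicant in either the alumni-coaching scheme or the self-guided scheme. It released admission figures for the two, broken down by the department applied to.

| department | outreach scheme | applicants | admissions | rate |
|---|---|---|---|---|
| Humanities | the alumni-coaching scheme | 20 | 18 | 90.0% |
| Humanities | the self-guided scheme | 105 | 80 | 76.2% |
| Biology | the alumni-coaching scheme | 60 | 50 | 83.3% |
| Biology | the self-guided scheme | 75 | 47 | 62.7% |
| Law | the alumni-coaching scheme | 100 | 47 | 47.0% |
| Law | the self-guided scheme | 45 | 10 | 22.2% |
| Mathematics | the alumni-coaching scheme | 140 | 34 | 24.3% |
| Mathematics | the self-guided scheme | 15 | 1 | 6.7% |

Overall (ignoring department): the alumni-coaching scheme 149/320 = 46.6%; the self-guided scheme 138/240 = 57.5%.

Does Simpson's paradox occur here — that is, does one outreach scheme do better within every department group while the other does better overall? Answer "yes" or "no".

yes

Within each department level (Humanities 90.0% vs 76.2%; Biology 83.3% vs 62.7%; Law 47.0% vs 22.2%; Mathematics 24.3% vs 6.7%), the alumni-coaching scheme has the higher rate every time. Pooled: 46.6% vs 57.5% — the self-guided scheme has the higher rate overall. The two comparisons disagree.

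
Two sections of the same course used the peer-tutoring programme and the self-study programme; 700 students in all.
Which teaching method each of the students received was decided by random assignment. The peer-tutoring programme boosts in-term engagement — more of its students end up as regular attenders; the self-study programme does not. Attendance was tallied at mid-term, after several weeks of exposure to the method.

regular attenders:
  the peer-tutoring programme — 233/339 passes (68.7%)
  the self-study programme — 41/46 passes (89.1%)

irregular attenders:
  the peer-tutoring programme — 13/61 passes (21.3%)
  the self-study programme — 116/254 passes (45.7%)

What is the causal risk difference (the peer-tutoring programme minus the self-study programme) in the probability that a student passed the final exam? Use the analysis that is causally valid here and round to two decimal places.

+0.09

The mid-term attendance-specific comparison favours the self-study programme throughout, but the pooled figures favour the peer-tutoring programme. The question is whether to condition on mid-term attendance.
Mid-term attendance here is a post-treatment variable shaped by the teaching method; conditioning on it would introduce bias rather than remove it. The overall comparison is the causal one.
The causal difference is the pooled difference: 0.615 − 0.523 = +0.092.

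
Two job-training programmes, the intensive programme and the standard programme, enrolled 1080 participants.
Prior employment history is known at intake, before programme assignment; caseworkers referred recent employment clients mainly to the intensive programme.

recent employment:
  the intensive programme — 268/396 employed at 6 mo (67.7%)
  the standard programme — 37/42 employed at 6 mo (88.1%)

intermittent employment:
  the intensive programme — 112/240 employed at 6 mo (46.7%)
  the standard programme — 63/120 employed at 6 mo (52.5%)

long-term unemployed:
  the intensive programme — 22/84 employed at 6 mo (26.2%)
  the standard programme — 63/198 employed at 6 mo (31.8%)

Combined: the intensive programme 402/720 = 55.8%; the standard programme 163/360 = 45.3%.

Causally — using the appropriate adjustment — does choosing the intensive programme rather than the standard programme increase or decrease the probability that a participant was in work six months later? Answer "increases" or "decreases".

decreases

Since prior employment history is a pre-existing factor (not a product of the programme) and it affects the outcome on its own, it is a confounder. The stratified rates, not the pooled rate, identify the causal effect.
Within each level — recent employment: 67.7% vs 88.1%; intermittent employment: 46.7% vs 52.5%; long-term unemployed: 26.2% vs 31.8% — the standard programme is higher every time.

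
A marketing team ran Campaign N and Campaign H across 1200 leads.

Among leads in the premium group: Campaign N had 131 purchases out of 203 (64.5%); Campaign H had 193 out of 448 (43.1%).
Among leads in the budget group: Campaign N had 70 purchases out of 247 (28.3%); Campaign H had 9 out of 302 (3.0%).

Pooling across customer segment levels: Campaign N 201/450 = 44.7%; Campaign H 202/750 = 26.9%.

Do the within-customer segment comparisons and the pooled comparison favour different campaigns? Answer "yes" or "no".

Within each customer segment level (premium 64.5% vs 43.1%; budget 28.3% vs 3.0%), Campaign N has the higher rate every time. Pooled: 44.7% vs 26.9% — Campaign N has the higher rate overall. They agree.

no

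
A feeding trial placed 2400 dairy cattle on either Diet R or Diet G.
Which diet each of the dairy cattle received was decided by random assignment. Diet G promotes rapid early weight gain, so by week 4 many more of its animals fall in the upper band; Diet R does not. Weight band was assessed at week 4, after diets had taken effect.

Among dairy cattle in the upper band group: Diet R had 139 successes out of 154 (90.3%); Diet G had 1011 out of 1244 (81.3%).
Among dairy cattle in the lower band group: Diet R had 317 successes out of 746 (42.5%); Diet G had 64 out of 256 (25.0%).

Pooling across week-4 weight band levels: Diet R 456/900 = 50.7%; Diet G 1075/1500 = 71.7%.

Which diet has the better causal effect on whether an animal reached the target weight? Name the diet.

Week-4 weight band here is a post-treatment variable shaped by the diet; conditioning on it would introduce bias rather than remove it. The overall comparison is the causal one.
Pooled: Diet R 50.7% vs Diet G 71.7%; Diet G is higher overall.

Diet G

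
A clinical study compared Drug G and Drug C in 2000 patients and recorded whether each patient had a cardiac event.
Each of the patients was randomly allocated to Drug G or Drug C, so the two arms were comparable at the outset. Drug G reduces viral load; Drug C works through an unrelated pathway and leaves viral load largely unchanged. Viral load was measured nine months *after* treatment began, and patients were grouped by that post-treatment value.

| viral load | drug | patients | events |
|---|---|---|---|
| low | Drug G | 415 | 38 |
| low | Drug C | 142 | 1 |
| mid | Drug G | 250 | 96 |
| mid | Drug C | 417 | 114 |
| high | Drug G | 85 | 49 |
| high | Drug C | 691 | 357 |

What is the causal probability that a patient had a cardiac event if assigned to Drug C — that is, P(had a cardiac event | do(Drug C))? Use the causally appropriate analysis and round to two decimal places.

0.38

Within every viral load level Drug C has the lower rate, yet pooled Drug G does — Simpson's reversal.
Viral load here is a post-treatment variable shaped by the drug; conditioning on it would introduce bias rather than remove it. The overall comparison is the causal one.
So P(outcome | do(Drug C)) is just the pooled rate for Drug C: 472/1250 = 0.378.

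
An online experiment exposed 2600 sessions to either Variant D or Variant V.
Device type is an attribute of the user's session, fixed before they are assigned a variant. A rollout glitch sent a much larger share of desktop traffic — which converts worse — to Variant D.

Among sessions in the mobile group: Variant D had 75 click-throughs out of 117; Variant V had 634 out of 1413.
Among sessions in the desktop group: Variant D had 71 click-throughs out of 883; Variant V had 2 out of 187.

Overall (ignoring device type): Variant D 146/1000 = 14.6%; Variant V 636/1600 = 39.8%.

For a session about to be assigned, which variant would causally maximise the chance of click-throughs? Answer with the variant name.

Variant D

The stratified and pooled comparisons disagree (Variant D wins within each device type; Variant V wins overall), so the answer turns on the causal role of device type.
Device type satisfies the back-door criterion: it is not a descendant of the variant, and it blocks the spurious path from variant to outcome. Adjusting for it (i.e., using the within-device type rates) gives the causal effect.
Within each level — mobile: 64.1% vs 44.9%; desktop: 8.0% vs 1.1% — Variant D is higher every time.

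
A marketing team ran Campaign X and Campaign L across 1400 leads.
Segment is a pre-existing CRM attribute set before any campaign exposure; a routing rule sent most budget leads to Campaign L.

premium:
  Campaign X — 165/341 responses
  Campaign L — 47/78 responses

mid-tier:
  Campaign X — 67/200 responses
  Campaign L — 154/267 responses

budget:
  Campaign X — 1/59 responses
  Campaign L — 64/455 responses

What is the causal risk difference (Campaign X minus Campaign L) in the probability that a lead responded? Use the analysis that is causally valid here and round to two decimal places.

-0.16

Customer segment differs across campaigns for reasons unrelated to any effect of the campaign itself, and it separately predicts the outcome — a classic confounder. We must compare within customer segment levels.
Adjusting over the population distribution of customer segment: 0.299·(0.484−0.603) + 0.334·(0.335−0.577) + 0.367·(0.017−0.141) = -0.162.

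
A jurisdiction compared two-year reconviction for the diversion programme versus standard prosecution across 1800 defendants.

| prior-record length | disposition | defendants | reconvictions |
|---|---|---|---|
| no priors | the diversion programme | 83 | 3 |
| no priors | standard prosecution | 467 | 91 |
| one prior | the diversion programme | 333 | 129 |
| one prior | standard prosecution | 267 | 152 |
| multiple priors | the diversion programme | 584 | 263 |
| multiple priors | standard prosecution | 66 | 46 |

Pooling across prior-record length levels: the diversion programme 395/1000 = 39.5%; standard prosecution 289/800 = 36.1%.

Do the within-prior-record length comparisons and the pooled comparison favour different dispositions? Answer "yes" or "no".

Within each prior-record length level (no priors 3.6% vs 19.5%; one prior 38.7% vs 56.9%; multiple priors 45.0% vs 69.7%), the diversion programme has the lower rate every time. Pooled: 39.5% vs 36.1% — standard prosecution has the lower rate overall. The two comparisons disagree.

yes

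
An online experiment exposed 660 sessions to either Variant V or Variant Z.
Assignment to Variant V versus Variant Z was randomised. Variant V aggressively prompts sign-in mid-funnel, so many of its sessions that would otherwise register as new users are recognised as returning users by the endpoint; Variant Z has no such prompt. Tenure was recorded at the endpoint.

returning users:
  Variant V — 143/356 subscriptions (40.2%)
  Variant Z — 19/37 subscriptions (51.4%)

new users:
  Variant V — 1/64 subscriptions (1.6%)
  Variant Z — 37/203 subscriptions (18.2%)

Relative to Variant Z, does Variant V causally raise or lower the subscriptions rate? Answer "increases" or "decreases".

The user tenure-specific comparison favours Variant Z throughout, but the pooled figures favour Variant V. The question is whether to condition on user tenure.
User tenure here is a post-treatment variable shaped by the variant; conditioning on it would introduce bias rather than remove it. The overall comparison is the causal one.
Pooled: Variant V 34.3% vs Variant Z 23.3%; Variant V is higher overall.

increases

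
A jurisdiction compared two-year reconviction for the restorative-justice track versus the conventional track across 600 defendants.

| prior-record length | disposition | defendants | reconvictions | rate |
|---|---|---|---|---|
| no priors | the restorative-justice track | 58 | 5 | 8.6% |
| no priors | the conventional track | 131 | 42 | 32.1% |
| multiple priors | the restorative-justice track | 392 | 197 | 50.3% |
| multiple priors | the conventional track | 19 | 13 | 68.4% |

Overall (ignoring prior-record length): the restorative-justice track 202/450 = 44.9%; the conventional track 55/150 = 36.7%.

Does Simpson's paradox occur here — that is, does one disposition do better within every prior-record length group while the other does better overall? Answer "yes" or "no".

yes

Within each prior-record length level (no priors 8.6% vs 32.1%; multiple priors 50.3% vs 68.4%), the restorative-justice track has the lower rate every time. Pooled: 44.9% vs 36.7% — the conventional track has the lower rate overall. The two comparisons disagree.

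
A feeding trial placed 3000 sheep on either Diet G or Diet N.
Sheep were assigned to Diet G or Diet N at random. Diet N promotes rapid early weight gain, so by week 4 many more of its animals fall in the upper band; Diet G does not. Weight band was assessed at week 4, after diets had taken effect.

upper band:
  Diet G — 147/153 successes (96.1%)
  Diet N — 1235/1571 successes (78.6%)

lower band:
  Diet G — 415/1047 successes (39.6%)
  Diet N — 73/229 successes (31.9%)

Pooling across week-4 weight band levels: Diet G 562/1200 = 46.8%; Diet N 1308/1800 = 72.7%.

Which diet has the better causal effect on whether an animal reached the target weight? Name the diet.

Diet N

The distribution of week-4 weight band is itself part of what the diet does — it is an intermediate outcome. Holding it fixed would remove that part of the effect; the total effect is the pooled difference.
Pooled: Diet G 46.8% vs Diet N 72.7%; Diet N is higher overall.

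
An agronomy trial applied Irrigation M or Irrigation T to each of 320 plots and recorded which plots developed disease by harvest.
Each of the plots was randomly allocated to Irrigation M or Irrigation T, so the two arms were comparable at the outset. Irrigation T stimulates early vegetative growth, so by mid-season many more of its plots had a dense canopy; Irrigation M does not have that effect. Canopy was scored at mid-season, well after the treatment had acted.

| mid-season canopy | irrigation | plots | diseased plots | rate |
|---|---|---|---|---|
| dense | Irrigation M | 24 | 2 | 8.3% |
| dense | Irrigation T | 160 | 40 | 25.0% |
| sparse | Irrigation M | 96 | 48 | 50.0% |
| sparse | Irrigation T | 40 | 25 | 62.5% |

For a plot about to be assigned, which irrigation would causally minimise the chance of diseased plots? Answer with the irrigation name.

Irrigation T

Within every mid-season canopy level Irrigation M has the lower rate, yet pooled Irrigation T does — Simpson's reversal.
Mid-season canopy here is a post-treatment variable shaped by the irrigation; conditioning on it would introduce bias rather than remove it. The overall comparison is the causal one.
Pooled: Irrigation M 41.7% vs Irrigation T 32.5%; Irrigation T is lower overall.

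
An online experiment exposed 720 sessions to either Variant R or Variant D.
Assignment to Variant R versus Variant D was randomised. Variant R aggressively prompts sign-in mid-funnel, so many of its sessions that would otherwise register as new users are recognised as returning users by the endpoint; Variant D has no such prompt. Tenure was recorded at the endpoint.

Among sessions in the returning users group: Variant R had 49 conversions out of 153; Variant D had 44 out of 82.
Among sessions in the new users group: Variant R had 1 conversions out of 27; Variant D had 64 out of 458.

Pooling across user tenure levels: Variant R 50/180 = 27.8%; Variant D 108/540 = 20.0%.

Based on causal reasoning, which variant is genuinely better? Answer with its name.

Variant R

User tenure is recorded after the variant and is itself shifted by it — it sits on the causal path from variant to outcome. Conditioning on a mediator would strip out part of the effect we want; the pooled comparison gives the total causal effect.
Pooled: Variant R 27.8% vs Variant D 20.0%; Variant R is higher overall.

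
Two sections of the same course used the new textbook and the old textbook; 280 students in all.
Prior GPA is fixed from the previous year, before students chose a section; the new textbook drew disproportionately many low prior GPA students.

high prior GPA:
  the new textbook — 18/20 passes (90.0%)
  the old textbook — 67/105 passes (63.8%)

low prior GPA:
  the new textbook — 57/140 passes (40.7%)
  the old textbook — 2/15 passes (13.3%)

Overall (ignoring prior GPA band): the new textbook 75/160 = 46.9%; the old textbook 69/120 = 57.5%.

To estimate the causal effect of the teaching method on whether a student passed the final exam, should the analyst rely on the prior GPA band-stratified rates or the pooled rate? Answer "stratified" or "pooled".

The stratified and pooled comparisons disagree (the new textbook wins within each prior GPA band; the old textbook wins overall), so the answer turns on the causal role of prior GPA band.
Nothing the teaching method does changes prior GPA band; the imbalance is an allocation artefact. With prior GPA band also predicting the outcome, the pooled figure is confounded, and the within-stratum comparison is the causal one.
Within each level — high prior GPA: 90.0% vs 63.8%; low prior GPA: 40.7% vs 13.3% — the new textbook is higher every time.

stratified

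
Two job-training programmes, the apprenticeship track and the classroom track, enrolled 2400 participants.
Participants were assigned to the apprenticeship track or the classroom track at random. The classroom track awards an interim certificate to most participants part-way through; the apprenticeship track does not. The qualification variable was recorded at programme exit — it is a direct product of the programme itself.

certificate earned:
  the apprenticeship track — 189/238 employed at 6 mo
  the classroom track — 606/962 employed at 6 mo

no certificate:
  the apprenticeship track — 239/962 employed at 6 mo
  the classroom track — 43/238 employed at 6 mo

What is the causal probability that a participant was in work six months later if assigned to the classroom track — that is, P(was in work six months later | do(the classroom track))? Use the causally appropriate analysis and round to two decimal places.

The qualification attained during the programme-specific comparison favours the apprenticeship track throughout, but the pooled figures favour the classroom track. The question is whether to condition on qualification attained during the programme.
Qualification attained during the programme is downstream of the programme. One should not condition on a consequence of treatment, so the overall rates are the right comparison.
So P(outcome | do(the classroom track)) is just the pooled rate for the classroom track: 649/1200 = 0.541.

0.54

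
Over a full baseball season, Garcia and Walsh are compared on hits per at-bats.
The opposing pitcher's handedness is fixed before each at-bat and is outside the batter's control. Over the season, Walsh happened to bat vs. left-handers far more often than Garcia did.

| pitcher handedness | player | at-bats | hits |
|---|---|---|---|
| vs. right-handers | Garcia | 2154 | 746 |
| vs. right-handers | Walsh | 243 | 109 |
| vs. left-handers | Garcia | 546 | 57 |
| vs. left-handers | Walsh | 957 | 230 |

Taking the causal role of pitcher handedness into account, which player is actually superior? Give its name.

Walsh

The pitcher handedness-specific comparison favours Walsh throughout, but the pooled figures favour Garcia. The question is whether to condition on pitcher handedness.
Nothing the player does changes pitcher handedness; the imbalance is an allocation artefact. With pitcher handedness also predicting the outcome, the pooled figure is confounded, and the within-stratum comparison is the causal one.
Within each level — vs. right-handers: 34.6% vs 44.9%; vs. left-handers: 10.4% vs 24.0% — Walsh is higher every time.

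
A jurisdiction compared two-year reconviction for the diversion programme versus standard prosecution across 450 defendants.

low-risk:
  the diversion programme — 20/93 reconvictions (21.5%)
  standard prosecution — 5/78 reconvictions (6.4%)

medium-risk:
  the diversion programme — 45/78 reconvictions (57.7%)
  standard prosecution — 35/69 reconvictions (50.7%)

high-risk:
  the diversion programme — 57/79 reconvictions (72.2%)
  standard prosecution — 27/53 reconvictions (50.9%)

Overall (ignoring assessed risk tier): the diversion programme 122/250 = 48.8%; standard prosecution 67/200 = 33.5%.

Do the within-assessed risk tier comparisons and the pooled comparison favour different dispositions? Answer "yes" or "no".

Within each assessed risk tier level (low-risk 21.5% vs 6.4%; medium-risk 57.7% vs 50.7%; high-risk 72.2% vs 50.9%), standard prosecution has the lower rate every time. Pooled: 48.8% vs 33.5% — standard prosecution has the lower rate overall. They agree.

no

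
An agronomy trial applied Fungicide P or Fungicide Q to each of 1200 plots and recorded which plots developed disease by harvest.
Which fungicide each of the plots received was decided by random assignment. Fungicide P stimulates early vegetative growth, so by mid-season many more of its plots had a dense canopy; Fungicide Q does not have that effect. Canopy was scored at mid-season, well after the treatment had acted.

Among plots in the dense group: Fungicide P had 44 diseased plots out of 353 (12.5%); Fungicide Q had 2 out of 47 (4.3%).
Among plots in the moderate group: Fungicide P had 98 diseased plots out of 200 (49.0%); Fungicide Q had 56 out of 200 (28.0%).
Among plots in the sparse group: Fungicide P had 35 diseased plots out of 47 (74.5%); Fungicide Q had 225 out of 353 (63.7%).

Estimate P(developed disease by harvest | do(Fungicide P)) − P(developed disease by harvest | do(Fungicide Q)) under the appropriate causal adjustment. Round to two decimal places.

Fungicide Q is lower inside every mid-season canopy stratum but Fungicide P is lower in aggregate. Whether to stratify depends on how mid-season canopy relates to the fungicide.
Mid-season canopy is downstream of the fungicide. One should not condition on a consequence of treatment, so the overall rates are the right comparison.
The causal difference is the pooled difference: 0.295 − 0.472 = -0.177.

-0.18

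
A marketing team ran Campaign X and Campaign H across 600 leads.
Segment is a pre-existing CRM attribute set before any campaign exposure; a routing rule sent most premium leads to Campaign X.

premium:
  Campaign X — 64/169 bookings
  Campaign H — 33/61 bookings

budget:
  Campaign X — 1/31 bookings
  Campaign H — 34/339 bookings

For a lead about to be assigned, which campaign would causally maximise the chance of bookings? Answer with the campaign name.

Within every customer segment level Campaign H has the higher rate, yet pooled Campaign X does — Simpson's reversal.
Customer segment differs across campaigns for reasons unrelated to any effect of the campaign itself, and it separately predicts the outcome — a classic confounder. We must compare within customer segment levels.
Within each level — premium: 37.9% vs 54.1%; budget: 3.2% vs 10.0% — Campaign H is higher every time.

Campaign H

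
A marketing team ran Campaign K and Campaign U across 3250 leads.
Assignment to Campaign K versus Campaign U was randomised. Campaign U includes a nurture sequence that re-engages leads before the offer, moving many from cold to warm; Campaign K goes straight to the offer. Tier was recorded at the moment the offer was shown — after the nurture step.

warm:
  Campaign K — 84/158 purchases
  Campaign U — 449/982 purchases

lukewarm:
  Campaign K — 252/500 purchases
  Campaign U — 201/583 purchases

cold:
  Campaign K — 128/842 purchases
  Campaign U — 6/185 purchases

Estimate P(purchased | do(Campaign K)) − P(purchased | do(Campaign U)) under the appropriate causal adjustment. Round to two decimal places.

Engagement tier is downstream of the campaign. One should not condition on a consequence of treatment, so the overall rates are the right comparison.
The causal difference is the pooled difference: 0.309 − 0.375 = -0.066.

-0.07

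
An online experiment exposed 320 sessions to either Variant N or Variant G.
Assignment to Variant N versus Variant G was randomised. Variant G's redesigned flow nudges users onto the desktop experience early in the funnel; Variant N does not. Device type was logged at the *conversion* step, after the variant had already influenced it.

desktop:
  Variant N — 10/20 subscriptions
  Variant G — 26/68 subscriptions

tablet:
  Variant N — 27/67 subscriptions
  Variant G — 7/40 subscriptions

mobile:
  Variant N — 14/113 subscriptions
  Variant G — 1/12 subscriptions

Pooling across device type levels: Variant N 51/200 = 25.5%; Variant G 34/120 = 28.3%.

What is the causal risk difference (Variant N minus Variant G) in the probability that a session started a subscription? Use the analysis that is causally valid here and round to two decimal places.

-0.03

Stratifying would compare variants among sessions the variants themselves sorted into device type groups — a form of selection on an intermediate. The unconditioned pooled rates give the total causal effect.
The causal difference is the pooled difference: 0.255 − 0.283 = -0.028.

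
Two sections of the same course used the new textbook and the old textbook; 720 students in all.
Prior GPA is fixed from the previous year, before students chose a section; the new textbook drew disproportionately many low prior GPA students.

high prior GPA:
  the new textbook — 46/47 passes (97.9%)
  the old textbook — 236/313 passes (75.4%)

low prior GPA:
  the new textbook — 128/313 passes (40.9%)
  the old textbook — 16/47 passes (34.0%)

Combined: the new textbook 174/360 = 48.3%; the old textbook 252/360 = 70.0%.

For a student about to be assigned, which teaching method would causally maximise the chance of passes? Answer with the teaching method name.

Nothing the teaching method does changes prior GPA band; the imbalance is an allocation artefact. With prior GPA band also predicting the outcome, the pooled figure is confounded, and the within-stratum comparison is the causal one.
Within each level — high prior GPA: 97.9% vs 75.4%; low prior GPA: 40.9% vs 34.0% — the new textbook is higher every time.

the new textbook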